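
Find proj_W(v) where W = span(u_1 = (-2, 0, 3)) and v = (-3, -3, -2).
proj_W(v) = (0, 0, 0)

Set up U = [u_1 | ... | u_1] ∈ R^(3×1). The projector onto W = col(U) is P = U (U^T U)^(-1) U^T.
Compute U^T U =
  [13],
and U^T v = (0).
Solve U^T U · c = U^T v for the coefficients: c = (0). The projection is proj_W(v) = U c.
Check: (v - proj_W(v)) · u_1 = 0  (should be 0).
Result: proj_W(v) = (0, 0, 0).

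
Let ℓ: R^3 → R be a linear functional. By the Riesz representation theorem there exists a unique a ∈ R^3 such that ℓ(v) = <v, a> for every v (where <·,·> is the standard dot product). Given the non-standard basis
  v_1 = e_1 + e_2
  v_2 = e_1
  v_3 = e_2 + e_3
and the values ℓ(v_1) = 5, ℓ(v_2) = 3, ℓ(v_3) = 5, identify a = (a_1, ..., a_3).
a = (3, 2, 3)

Write a = (a_1, ..., a_3) in the standard basis. For each basis vector v_i, ℓ(v_i) = <v_i, a> is a linear equation in the a_j's. Collect the n equations into a matrix system V a = ℓ, where row i of V is v_i (expressed in the standard basis). Since V is invertible (lower-triangular with 1s on the diagonal, up to permutation), solve by back-substitution:
  V =
[[1, 1, 0],
 [1, 0, 0],
 [0, 1, 1]]
  V a = (5, 3, 5)
Solving gives a = (3, 2, 3).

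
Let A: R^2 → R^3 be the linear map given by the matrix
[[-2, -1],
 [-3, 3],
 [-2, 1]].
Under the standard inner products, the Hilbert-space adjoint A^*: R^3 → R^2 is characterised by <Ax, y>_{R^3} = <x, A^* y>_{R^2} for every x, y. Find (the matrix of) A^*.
A^* = A^T =
[[-2, -3, -2],
 [-1, 3, 1]]

For real matrices with standard dot products, the defining identity <Ax, y> = <x, A^* y> gives (Ax)^T y = x^T (A^*) y, i.e. x^T A^T y = x^T (A^*) y. Since this holds for all x, y, we must have A^* = A^T. Therefore
A^* =
[[-2, -3, -2],
 [-1, 3, 1]].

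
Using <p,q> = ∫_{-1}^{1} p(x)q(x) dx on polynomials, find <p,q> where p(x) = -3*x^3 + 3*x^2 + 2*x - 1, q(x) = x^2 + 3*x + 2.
<p,q> = 14/15

Expand the product: p(x)·q(x) = -3*x^5 - 6*x^4 + 5*x^3 + 11*x^2 + x - 2.
∫_{-1}^{1} of each monomial x^k gives [2/(k+1) if k even, 0 if k odd]. Integrating term-by-term (or equivalently evaluating the antiderivative F(x) = -x^6/2 - 6*x^5/5 + 5*x^4/4 + 11*x^3/3 + x^2/2 - 2*x at the endpoints):
  F(1) − F(−1) = 103/60 − (47/60) = 14/15.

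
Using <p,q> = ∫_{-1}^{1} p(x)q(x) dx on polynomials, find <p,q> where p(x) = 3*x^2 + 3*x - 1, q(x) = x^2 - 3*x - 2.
<p,q> = -82/15

Expand the product: p(x)·q(x) = 3*x^4 - 6*x^3 - 16*x^2 - 3*x + 2.
∫_{-1}^{1} of each monomial x^k gives [2/(k+1) if k even, 0 if k odd]. Integrating term-by-term (or equivalently evaluating the antiderivative F(x) = 3*x^5/5 - 3*x^4/2 - 16*x^3/3 - 3*x^2/2 + 2*x at the endpoints):
  F(1) − F(−1) = -86/15 − (-4/15) = -82/15.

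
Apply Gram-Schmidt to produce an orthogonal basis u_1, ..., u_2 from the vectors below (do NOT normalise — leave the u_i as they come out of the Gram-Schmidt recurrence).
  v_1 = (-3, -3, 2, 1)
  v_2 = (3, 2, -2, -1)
Orthogonal basis:
  u_1 = (-3, -3, 2, 1)
  u_2 = (9/23, -14/23, -6/23, -3/23)

Apply the Gram-Schmidt recurrence
  u_1 = v_1
  u_i = v_i − Σ_{j<i} ((v_i · u_j) / (u_j · u_j)) · u_j.

Step by step this gives:
  u_1 = (-3, -3, 2, 1)
  u_2 = (9/23, -14/23, -6/23, -3/23)

Orthogonality check:
  u_2 · u_1 = 0 (should be 0)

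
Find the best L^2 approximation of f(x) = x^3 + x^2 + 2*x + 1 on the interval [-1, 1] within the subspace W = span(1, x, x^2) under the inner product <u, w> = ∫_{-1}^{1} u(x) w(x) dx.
g(x) = x^2 + 13*x/5 + 1

The best approximation g ∈ W is the orthogonal projection of f onto W. Writing g = a_0 + a_1 x + a_2 x^2, the coefficients solve the normal equations G · a = b where
  G_{ij} = <φ_i, φ_j> and b_i = <f, φ_i>, with φ_0 = 1, φ_1 = x, φ_2 = x^2.
G =
  [2, 0, 2/3]
  [0, 2/3, 0]
  [2/3, 0, 2/5],
b = (8/3, 26/15, 16/15).
Solving gives a_0 = 1, a_1 = 13/5, a_2 = 1, so
  g(x) = x^2 + 13*x/5 + 1.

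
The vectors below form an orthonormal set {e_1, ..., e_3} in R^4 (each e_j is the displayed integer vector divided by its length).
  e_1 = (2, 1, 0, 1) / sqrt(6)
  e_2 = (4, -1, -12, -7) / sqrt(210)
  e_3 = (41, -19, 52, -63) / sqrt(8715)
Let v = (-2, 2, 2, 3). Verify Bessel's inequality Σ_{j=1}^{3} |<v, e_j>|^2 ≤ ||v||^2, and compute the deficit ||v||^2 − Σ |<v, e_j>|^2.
Σ |<v, e_j>|^2 = 4829/249; ||v||^2 = 21; deficit = 400/249

Write each e_j = u_j / sqrt(<u_j, u_j>) where u_j is the displayed integer vector. Then <v, e_j> = <v, u_j> / sqrt(<u_j, u_j>), so |<v, e_j>|^2 = <v, u_j>^2 / <u_j, u_j>.
Coefficients: <v, e_1> = 1/sqrt(6), <v, e_2> = -55/sqrt(210), <v, e_3> = -205/sqrt(8715).
Square and sum: Σ |<v, e_j>|^2 = 4829/249.
Compute ||v||^2 = v·v = 21.
Deficit = 21 − 4829/249 = 400/249 ≥ 0, confirming Bessel's inequality. (The deficit equals ||v − Σ <v,e_j> e_j||^2, the squared distance from v to span{e_j}.)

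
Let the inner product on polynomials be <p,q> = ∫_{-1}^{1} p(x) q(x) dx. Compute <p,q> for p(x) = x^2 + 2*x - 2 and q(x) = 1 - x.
<p,q> = -14/3

Expand the product: p(x)·q(x) = -x^3 - x^2 + 4*x - 2.
∫_{-1}^{1} of each monomial x^k gives [2/(k+1) if k even, 0 if k odd]. Integrating term-by-term (or equivalently evaluating the antiderivative F(x) = -x^4/4 - x^3/3 + 2*x^2 - 2*x at the endpoints):
  F(1) − F(−1) = -7/12 − (49/12) = -14/3.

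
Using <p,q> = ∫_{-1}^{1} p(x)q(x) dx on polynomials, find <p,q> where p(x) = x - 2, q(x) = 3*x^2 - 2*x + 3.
<p,q> = -52/3

Expand the product: p(x)·q(x) = 3*x^3 - 8*x^2 + 7*x - 6.
∫_{-1}^{1} of each monomial x^k gives [2/(k+1) if k even, 0 if k odd]. Integrating term-by-term (or equivalently evaluating the antiderivative F(x) = 3*x^4/4 - 8*x^3/3 + 7*x^2/2 - 6*x at the endpoints):
  F(1) − F(−1) = -53/12 − (155/12) = -52/3.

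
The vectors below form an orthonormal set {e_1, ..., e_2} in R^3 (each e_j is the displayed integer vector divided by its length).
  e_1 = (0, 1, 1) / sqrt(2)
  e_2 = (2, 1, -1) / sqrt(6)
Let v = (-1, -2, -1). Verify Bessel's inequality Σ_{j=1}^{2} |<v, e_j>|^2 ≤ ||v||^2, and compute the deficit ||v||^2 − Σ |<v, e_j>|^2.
Σ |<v, e_j>|^2 = 6; ||v||^2 = 6; deficit = 0

Write each e_j = u_j / sqrt(<u_j, u_j>) where u_j is the displayed integer vector. Then <v, e_j> = <v, u_j> / sqrt(<u_j, u_j>), so |<v, e_j>|^2 = <v, u_j>^2 / <u_j, u_j>.
Coefficients: <v, e_1> = -3/sqrt(2), <v, e_2> = -3/sqrt(6).
Square and sum: Σ |<v, e_j>|^2 = 6.
Compute ||v||^2 = v·v = 6.
Deficit = 6 − 6 = 0 ≥ 0, confirming Bessel's inequality. (The deficit equals ||v − Σ <v,e_j> e_j||^2, the squared distance from v to span{e_j}.)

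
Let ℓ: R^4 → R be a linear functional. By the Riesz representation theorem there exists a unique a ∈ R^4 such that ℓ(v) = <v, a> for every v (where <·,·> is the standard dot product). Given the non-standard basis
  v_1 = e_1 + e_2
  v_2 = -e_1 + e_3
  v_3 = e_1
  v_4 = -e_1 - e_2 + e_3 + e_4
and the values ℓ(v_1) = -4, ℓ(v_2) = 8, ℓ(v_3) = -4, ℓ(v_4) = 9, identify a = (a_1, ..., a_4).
a = (-4, 0, 4, 1)

Write a = (a_1, ..., a_4) in the standard basis. For each basis vector v_i, ℓ(v_i) = <v_i, a> is a linear equation in the a_j's. Collect the n equations into a matrix system V a = ℓ, where row i of V is v_i (expressed in the standard basis). Since V is invertible (lower-triangular with 1s on the diagonal, up to permutation), solve by back-substitution:
  V =
[[1, 1, 0, 0],
 [-1, 0, 1, 0],
 [1, 0, 0, 0],
 [-1, -1, 1, 1]]
  V a = (-4, 8, -4, 9)
Solving gives a = (-4, 0, 4, 1).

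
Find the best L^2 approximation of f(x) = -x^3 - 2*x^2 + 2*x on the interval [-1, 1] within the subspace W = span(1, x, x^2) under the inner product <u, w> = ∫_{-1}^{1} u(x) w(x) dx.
g(x) = -2*x^2 + 7*x/5

The best approximation g ∈ W is the orthogonal projection of f onto W. Writing g = a_0 + a_1 x + a_2 x^2, the coefficients solve the normal equations G · a = b where
  G_{ij} = <φ_i, φ_j> and b_i = <f, φ_i>, with φ_0 = 1, φ_1 = x, φ_2 = x^2.
G =
  [2, 0, 2/3]
  [0, 2/3, 0]
  [2/3, 0, 2/5],
b = (-4/3, 14/15, -4/5).
Solving gives a_0 = 0, a_1 = 7/5, a_2 = -2, so
  g(x) = -2*x^2 + 7*x/5.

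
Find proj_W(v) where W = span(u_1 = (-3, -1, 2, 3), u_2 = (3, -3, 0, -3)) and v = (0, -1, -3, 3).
proj_W(v) = (-8/11, 6/11, 1/11, 8/11)

Set up U = [u_1 | ... | u_2] ∈ R^(4×2). The projector onto W = col(U) is P = U (U^T U)^(-1) U^T.
Compute U^T U =
  [23, -15]
  [-15, 27],
and U^T v = (4, -6).
Solve U^T U · c = U^T v for the coefficients: c = (1/22, -13/66). The projection is proj_W(v) = U c.
Check: (v - proj_W(v)) · u_1 = 0  (should be 0).
Check: (v - proj_W(v)) · u_2 = 0  (should be 0).
Result: proj_W(v) = (-8/11, 6/11, 1/11, 8/11).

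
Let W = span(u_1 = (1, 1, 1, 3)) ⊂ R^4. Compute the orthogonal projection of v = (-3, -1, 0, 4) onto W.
proj_W(v) = (2/3, 2/3, 2/3, 2)

Set up U = [u_1 | ... | u_1] ∈ R^(4×1). The projector onto W = col(U) is P = U (U^T U)^(-1) U^T.
Compute U^T U =
  [12],
and U^T v = (8).
Solve U^T U · c = U^T v for the coefficients: c = (2/3). The projection is proj_W(v) = U c.
Check: (v - proj_W(v)) · u_1 = 0  (should be 0).
Result: proj_W(v) = (2/3, 2/3, 2/3, 2).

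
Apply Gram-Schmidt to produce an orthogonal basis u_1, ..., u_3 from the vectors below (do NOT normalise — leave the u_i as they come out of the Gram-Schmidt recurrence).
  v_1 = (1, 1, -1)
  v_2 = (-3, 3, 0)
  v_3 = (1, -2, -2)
Orthogonal basis:
  u_1 = (1, 1, -1)
  u_2 = (-3, 3, 0)
  u_3 = (-5/6, -5/6, -5/3)

Apply the Gram-Schmidt recurrence
  u_1 = v_1
  u_i = v_i − Σ_{j<i} ((v_i · u_j) / (u_j · u_j)) · u_j.

Step by step this gives:
  u_1 = (1, 1, -1)
  u_2 = (-3, 3, 0)
  u_3 = (-5/6, -5/6, -5/3)

Orthogonality check:
  u_2 · u_1 = 0 (should be 0)
  u_3 · u_1 = 0 (should be 0)
  u_3 · u_2 = 0 (should be 0)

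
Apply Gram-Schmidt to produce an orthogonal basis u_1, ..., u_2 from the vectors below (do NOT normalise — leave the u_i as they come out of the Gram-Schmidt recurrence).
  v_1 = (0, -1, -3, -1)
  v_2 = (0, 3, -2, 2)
Orthogonal basis:
  u_1 = (0, -1, -3, -1)
  u_2 = (0, 34/11, -19/11, 23/11)

Apply the Gram-Schmidt recurrence
  u_1 = v_1
  u_i = v_i − Σ_{j<i} ((v_i · u_j) / (u_j · u_j)) · u_j.

Step by step this gives:
  u_1 = (0, -1, -3, -1)
  u_2 = (0, 34/11, -19/11, 23/11)

Orthogonality check:
  u_2 · u_1 = 0 (should be 0)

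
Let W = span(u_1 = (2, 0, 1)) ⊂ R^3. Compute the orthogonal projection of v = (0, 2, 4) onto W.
proj_W(v) = (8/5, 0, 4/5)

Set up U = [u_1 | ... | u_1] ∈ R^(3×1). The projector onto W = col(U) is P = U (U^T U)^(-1) U^T.
Compute U^T U =
  [5],
and U^T v = (4).
Solve U^T U · c = U^T v for the coefficients: c = (4/5). The projection is proj_W(v) = U c.
Check: (v - proj_W(v)) · u_1 = 0  (should be 0).
Result: proj_W(v) = (8/5, 0, 4/5).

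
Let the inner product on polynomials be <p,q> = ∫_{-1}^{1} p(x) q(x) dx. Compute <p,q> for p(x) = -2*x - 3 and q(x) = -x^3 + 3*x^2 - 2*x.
<p,q> = -38/15

Expand the product: p(x)·q(x) = 2*x^4 - 3*x^3 - 5*x^2 + 6*x.
∫_{-1}^{1} of each monomial x^k gives [2/(k+1) if k even, 0 if k odd]. Integrating term-by-term (or equivalently evaluating the antiderivative F(x) = 2*x^5/5 - 3*x^4/4 - 5*x^3/3 + 3*x^2 at the endpoints):
  F(1) − F(−1) = 59/60 − (211/60) = -38/15.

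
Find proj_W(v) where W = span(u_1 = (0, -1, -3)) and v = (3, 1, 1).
proj_W(v) = (0, 2/5, 6/5)

Set up U = [u_1 | ... | u_1] ∈ R^(3×1). The projector onto W = col(U) is P = U (U^T U)^(-1) U^T.
Compute U^T U =
  [10],
and U^T v = (-4).
Solve U^T U · c = U^T v for the coefficients: c = (-2/5). The projection is proj_W(v) = U c.
Check: (v - proj_W(v)) · u_1 = 0  (should be 0).
Result: proj_W(v) = (0, 2/5, 6/5).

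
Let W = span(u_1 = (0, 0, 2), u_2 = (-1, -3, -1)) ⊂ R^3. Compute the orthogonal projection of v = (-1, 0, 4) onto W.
proj_W(v) = (-1/10, -3/10, 4)

Set up U = [u_1 | ... | u_2] ∈ R^(3×2). The projector onto W = col(U) is P = U (U^T U)^(-1) U^T.
Compute U^T U =
  [4, -2]
  [-2, 11],
and U^T v = (8, -3).
Solve U^T U · c = U^T v for the coefficients: c = (41/20, 1/10). The projection is proj_W(v) = U c.
Check: (v - proj_W(v)) · u_1 = 0  (should be 0).
Check: (v - proj_W(v)) · u_2 = 0  (should be 0).
Result: proj_W(v) = (-1/10, -3/10, 4).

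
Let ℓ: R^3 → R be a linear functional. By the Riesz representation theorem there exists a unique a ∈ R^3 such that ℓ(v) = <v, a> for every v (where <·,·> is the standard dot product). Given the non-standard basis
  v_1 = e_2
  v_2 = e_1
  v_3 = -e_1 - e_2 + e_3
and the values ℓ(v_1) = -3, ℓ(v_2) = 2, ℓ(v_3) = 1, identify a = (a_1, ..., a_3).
a = (2, -3, 0)

Write a = (a_1, ..., a_3) in the standard basis. For each basis vector v_i, ℓ(v_i) = <v_i, a> is a linear equation in the a_j's. Collect the n equations into a matrix system V a = ℓ, where row i of V is v_i (expressed in the standard basis). Since V is invertible (lower-triangular with 1s on the diagonal, up to permutation), solve by back-substitution:
  V =
[[0, 1, 0],
 [1, 0, 0],
 [-1, -1, 1]]
  V a = (-3, 2, 1)
Solving gives a = (2, -3, 0).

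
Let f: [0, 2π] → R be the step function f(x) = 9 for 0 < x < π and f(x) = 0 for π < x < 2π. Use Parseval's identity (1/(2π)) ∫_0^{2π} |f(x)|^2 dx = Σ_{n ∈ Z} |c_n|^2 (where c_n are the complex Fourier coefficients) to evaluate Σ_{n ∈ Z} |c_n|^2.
Σ |c_n|^2 = 81/2

Parseval equates the L^2 energy of f (normalised by 1/(2π)) with the ℓ^2 sum of its Fourier coefficients: (1/(2π)) ∫_0^{2π} |f|^2 = Σ |c_n|^2.
Compute the left side: (1/(2π)) [∫_0^π 9^2 dx + ∫_π^{2π} 0^2 dx] = (1/(2π)) · (81π + 0π) = (81 + 0)/2 = 81/2.
So Σ_{n ∈ Z} |c_n|^2 = 81/2.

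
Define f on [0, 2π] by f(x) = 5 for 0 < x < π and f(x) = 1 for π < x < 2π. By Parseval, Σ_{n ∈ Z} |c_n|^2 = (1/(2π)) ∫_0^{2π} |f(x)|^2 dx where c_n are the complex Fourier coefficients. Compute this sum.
Σ |c_n|^2 = 13

Parseval equates the L^2 energy of f (normalised by 1/(2π)) with the ℓ^2 sum of its Fourier coefficients: (1/(2π)) ∫_0^{2π} |f|^2 = Σ |c_n|^2.
Compute the left side: (1/(2π)) [∫_0^π 5^2 dx + ∫_π^{2π} 1^2 dx] = (1/(2π)) · (25π + 1π) = (25 + 1)/2 = 13.
So Σ_{n ∈ Z} |c_n|^2 = 13.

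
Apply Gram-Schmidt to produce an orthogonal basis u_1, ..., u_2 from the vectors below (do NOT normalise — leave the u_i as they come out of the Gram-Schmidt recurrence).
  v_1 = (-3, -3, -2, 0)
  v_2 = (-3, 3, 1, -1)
Orthogonal basis:
  u_1 = (-3, -3, -2, 0)
  u_2 = (-36/11, 30/11, 9/11, -1)

Apply the Gram-Schmidt recurrence
  u_1 = v_1
  u_i = v_i − Σ_{j<i} ((v_i · u_j) / (u_j · u_j)) · u_j.

Step by step this gives:
  u_1 = (-3, -3, -2, 0)
  u_2 = (-36/11, 30/11, 9/11, -1)

Orthogonality check:
  u_2 · u_1 = 0 (should be 0)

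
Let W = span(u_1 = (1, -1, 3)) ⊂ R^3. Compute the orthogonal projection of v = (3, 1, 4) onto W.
proj_W(v) = (14/11, -14/11, 42/11)

Set up U = [u_1 | ... | u_1] ∈ R^(3×1). The projector onto W = col(U) is P = U (U^T U)^(-1) U^T.
Compute U^T U =
  [11],
and U^T v = (14).
Solve U^T U · c = U^T v for the coefficients: c = (14/11). The projection is proj_W(v) = U c.
Check: (v - proj_W(v)) · u_1 = 0  (should be 0).
Result: proj_W(v) = (14/11, -14/11, 42/11).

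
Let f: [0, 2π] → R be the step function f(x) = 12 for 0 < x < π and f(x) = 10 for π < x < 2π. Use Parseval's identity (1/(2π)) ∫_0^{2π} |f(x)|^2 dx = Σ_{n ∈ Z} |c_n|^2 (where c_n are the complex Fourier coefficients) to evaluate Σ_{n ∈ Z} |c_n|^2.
Σ |c_n|^2 = 122

Parseval equates the L^2 energy of f (normalised by 1/(2π)) with the ℓ^2 sum of its Fourier coefficients: (1/(2π)) ∫_0^{2π} |f|^2 = Σ |c_n|^2.
Compute the left side: (1/(2π)) [∫_0^π 12^2 dx + ∫_π^{2π} 10^2 dx] = (1/(2π)) · (144π + 100π) = (144 + 100)/2 = 122.
So Σ_{n ∈ Z} |c_n|^2 = 122.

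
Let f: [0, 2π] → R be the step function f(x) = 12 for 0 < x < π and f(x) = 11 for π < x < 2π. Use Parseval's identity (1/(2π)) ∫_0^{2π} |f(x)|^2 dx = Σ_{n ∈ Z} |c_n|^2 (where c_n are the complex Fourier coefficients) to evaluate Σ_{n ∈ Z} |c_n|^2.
Σ |c_n|^2 = 265/2

Parseval equates the L^2 energy of f (normalised by 1/(2π)) with the ℓ^2 sum of its Fourier coefficients: (1/(2π)) ∫_0^{2π} |f|^2 = Σ |c_n|^2.
Compute the left side: (1/(2π)) [∫_0^π 12^2 dx + ∫_π^{2π} 11^2 dx] = (1/(2π)) · (144π + 121π) = (144 + 121)/2 = 265/2.
So Σ_{n ∈ Z} |c_n|^2 = 265/2.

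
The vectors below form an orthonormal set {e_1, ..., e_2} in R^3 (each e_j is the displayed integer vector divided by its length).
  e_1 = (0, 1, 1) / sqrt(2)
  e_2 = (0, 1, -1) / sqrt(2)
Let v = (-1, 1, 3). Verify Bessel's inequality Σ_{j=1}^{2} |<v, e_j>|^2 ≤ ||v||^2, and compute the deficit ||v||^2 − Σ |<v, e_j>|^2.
Σ |<v, e_j>|^2 = 10; ||v||^2 = 11; deficit = 1

Write each e_j = u_j / sqrt(<u_j, u_j>) where u_j is the displayed integer vector. Then <v, e_j> = <v, u_j> / sqrt(<u_j, u_j>), so |<v, e_j>|^2 = <v, u_j>^2 / <u_j, u_j>.
Coefficients: <v, e_1> = 4/sqrt(2), <v, e_2> = -2/sqrt(2).
Square and sum: Σ |<v, e_j>|^2 = 10.
Compute ||v||^2 = v·v = 11.
Deficit = 11 − 10 = 1 ≥ 0, confirming Bessel's inequality. (The deficit equals ||v − Σ <v,e_j> e_j||^2, the squared distance from v to span{e_j}.)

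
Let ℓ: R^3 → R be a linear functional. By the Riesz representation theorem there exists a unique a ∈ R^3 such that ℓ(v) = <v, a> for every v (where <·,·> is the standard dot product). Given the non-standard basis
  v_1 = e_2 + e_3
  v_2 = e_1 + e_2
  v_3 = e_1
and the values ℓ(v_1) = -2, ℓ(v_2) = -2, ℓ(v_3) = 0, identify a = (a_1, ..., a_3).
a = (0, -2, 0)

Write a = (a_1, ..., a_3) in the standard basis. For each basis vector v_i, ℓ(v_i) = <v_i, a> is a linear equation in the a_j's. Collect the n equations into a matrix system V a = ℓ, where row i of V is v_i (expressed in the standard basis). Since V is invertible (lower-triangular with 1s on the diagonal, up to permutation), solve by back-substitution:
  V =
[[0, 1, 1],
 [1, 1, 0],
 [1, 0, 0]]
  V a = (-2, -2, 0)
Solving gives a = (0, -2, 0).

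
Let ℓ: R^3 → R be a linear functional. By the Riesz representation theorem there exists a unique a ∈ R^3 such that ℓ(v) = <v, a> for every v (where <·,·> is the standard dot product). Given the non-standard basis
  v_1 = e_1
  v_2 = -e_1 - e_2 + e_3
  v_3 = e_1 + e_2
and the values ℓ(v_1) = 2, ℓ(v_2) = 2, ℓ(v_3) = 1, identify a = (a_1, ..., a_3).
a = (2, -1, 3)

Write a = (a_1, ..., a_3) in the standard basis. For each basis vector v_i, ℓ(v_i) = <v_i, a> is a linear equation in the a_j's. Collect the n equations into a matrix system V a = ℓ, where row i of V is v_i (expressed in the standard basis). Since V is invertible (lower-triangular with 1s on the diagonal, up to permutation), solve by back-substitution:
  V =
[[1, 0, 0],
 [-1, -1, 1],
 [1, 1, 0]]
  V a = (2, 2, 1)
Solving gives a = (2, -1, 3).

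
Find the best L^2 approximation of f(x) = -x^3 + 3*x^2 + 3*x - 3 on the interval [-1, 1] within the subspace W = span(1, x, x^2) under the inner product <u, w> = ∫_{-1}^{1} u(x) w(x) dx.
g(x) = 3*x^2 + 12*x/5 - 3

The best approximation g ∈ W is the orthogonal projection of f onto W. Writing g = a_0 + a_1 x + a_2 x^2, the coefficients solve the normal equations G · a = b where
  G_{ij} = <φ_i, φ_j> and b_i = <f, φ_i>, with φ_0 = 1, φ_1 = x, φ_2 = x^2.
G =
  [2, 0, 2/3]
  [0, 2/3, 0]
  [2/3, 0, 2/5],
b = (-4, 8/5, -4/5).
Solving gives a_0 = -3, a_1 = 12/5, a_2 = 3, so
  g(x) = 3*x^2 + 12*x/5 - 3.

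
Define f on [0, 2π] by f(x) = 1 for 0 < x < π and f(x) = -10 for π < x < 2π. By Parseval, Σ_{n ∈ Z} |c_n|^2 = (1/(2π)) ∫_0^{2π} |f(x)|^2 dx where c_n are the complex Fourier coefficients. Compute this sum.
Σ |c_n|^2 = 101/2

Parseval equates the L^2 energy of f (normalised by 1/(2π)) with the ℓ^2 sum of its Fourier coefficients: (1/(2π)) ∫_0^{2π} |f|^2 = Σ |c_n|^2.
Compute the left side: (1/(2π)) [∫_0^π 1^2 dx + ∫_π^{2π} (-10)^2 dx] = (1/(2π)) · (1π + 100π) = (1 + 100)/2 = 101/2.
So Σ_{n ∈ Z} |c_n|^2 = 101/2.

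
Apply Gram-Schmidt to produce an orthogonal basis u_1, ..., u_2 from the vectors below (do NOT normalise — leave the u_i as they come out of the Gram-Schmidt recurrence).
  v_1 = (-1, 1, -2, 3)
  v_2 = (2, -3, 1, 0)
Orthogonal basis:
  u_1 = (-1, 1, -2, 3)
  u_2 = (23/15, -38/15, 1/15, 7/5)

Apply the Gram-Schmidt recurrence
  u_1 = v_1
  u_i = v_i − Σ_{j<i} ((v_i · u_j) / (u_j · u_j)) · u_j.

Step by step this gives:
  u_1 = (-1, 1, -2, 3)
  u_2 = (23/15, -38/15, 1/15, 7/5)

Orthogonality check:
  u_2 · u_1 = 0 (should be 0)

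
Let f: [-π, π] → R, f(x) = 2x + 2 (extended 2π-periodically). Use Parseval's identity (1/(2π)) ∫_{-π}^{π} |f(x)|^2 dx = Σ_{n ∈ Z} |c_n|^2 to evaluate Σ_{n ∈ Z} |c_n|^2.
Σ |c_n|^2 = 4π^2/3 + 4

Expand and integrate term by term over [-π, π]:
  ∫ (2x)^2 dx = 4·(2π^3/3); ∫ 2·2·(2)·x dx = 0 (odd integrand); ∫ 2^2 dx = 4·2π.
So (1/(2π)) ∫_{-π}^{π} (2x + 2)^2 dx = 4π^2/3 + 4 = 4π^2/3 + 4.
Parseval ⇒ Σ |c_n|^2 = 4π^2/3 + 4.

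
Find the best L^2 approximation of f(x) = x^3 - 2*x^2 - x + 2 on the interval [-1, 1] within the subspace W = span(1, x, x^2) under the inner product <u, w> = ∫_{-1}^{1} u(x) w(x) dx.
g(x) = -2*x^2 - 2*x/5 + 2

The best approximation g ∈ W is the orthogonal projection of f onto W. Writing g = a_0 + a_1 x + a_2 x^2, the coefficients solve the normal equations G · a = b where
  G_{ij} = <φ_i, φ_j> and b_i = <f, φ_i>, with φ_0 = 1, φ_1 = x, φ_2 = x^2.
G =
  [2, 0, 2/3]
  [0, 2/3, 0]
  [2/3, 0, 2/5],
b = (8/3, -4/15, 8/15).
Solving gives a_0 = 2, a_1 = -2/5, a_2 = -2, so
  g(x) = -2*x^2 - 2*x/5 + 2.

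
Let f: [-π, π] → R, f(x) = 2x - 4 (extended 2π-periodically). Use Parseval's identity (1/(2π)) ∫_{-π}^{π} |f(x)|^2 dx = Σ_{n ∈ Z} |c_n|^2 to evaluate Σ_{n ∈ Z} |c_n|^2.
Σ |c_n|^2 = 4π^2/3 + 16

Expand and integrate term by term over [-π, π]:
  ∫ (2x)^2 dx = 4·(2π^3/3); ∫ 2·2·(-4)·x dx = 0 (odd integrand); ∫ (-4)^2 dx = 16·2π.
So (1/(2π)) ∫_{-π}^{π} (2x - 4)^2 dx = 4π^2/3 + 16 = 4π^2/3 + 16.
Parseval ⇒ Σ |c_n|^2 = 4π^2/3 + 16.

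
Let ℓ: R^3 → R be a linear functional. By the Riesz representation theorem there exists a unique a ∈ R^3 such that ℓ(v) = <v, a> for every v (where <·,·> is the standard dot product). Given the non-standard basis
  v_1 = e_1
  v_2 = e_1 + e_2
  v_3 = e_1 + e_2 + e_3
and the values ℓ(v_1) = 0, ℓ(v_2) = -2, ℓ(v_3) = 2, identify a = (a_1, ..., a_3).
a = (0, -2, 4)

Write a = (a_1, ..., a_3) in the standard basis. For each basis vector v_i, ℓ(v_i) = <v_i, a> is a linear equation in the a_j's. Collect the n equations into a matrix system V a = ℓ, where row i of V is v_i (expressed in the standard basis). Since V is invertible (lower-triangular with 1s on the diagonal, up to permutation), solve by back-substitution:
  V =
[[1, 0, 0],
 [1, 1, 0],
 [1, 1, 1]]
  V a = (0, -2, 2)
Solving gives a = (0, -2, 4).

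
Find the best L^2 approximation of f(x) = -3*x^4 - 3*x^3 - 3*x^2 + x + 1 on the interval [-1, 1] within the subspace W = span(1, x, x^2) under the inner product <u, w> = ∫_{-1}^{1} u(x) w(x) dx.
g(x) = -39*x^2/7 - 4*x/5 + 44/35

The best approximation g ∈ W is the orthogonal projection of f onto W. Writing g = a_0 + a_1 x + a_2 x^2, the coefficients solve the normal equations G · a = b where
  G_{ij} = <φ_i, φ_j> and b_i = <f, φ_i>, with φ_0 = 1, φ_1 = x, φ_2 = x^2.
G =
  [2, 0, 2/3]
  [0, 2/3, 0]
  [2/3, 0, 2/5],
b = (-6/5, -8/15, -146/105).
Solving gives a_0 = 44/35, a_1 = -4/5, a_2 = -39/7, so
  g(x) = -39*x^2/7 - 4*x/5 + 44/35.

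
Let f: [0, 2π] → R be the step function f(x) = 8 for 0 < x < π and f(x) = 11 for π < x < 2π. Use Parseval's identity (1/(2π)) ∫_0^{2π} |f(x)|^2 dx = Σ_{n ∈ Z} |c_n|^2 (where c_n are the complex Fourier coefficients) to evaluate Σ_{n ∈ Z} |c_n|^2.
Σ |c_n|^2 = 185/2

Parseval equates the L^2 energy of f (normalised by 1/(2π)) with the ℓ^2 sum of its Fourier coefficients: (1/(2π)) ∫_0^{2π} |f|^2 = Σ |c_n|^2.
Compute the left side: (1/(2π)) [∫_0^π 8^2 dx + ∫_π^{2π} 11^2 dx] = (1/(2π)) · (64π + 121π) = (64 + 121)/2 = 185/2.
So Σ_{n ∈ Z} |c_n|^2 = 185/2.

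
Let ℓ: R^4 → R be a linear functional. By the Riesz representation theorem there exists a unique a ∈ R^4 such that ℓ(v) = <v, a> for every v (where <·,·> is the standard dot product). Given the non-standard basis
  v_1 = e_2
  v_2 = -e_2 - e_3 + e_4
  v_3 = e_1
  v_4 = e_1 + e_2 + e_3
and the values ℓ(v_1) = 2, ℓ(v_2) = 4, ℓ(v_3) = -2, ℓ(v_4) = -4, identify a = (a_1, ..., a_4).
a = (-2, 2, -4, 2)

Write a = (a_1, ..., a_4) in the standard basis. For each basis vector v_i, ℓ(v_i) = <v_i, a> is a linear equation in the a_j's. Collect the n equations into a matrix system V a = ℓ, where row i of V is v_i (expressed in the standard basis). Since V is invertible (lower-triangular with 1s on the diagonal, up to permutation), solve by back-substitution:
  V =
[[0, 1, 0, 0],
 [0, -1, -1, 1],
 [1, 0, 0, 0],
 [1, 1, 1, 0]]
  V a = (2, 4, -2, -4)
Solving gives a = (-2, 2, -4, 2).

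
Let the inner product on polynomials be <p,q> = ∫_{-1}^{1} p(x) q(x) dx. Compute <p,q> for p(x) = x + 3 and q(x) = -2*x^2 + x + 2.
<p,q> = 26/3

Expand the product: p(x)·q(x) = -2*x^3 - 5*x^2 + 5*x + 6.
∫_{-1}^{1} of each monomial x^k gives [2/(k+1) if k even, 0 if k odd]. Integrating term-by-term (or equivalently evaluating the antiderivative F(x) = -x^4/2 - 5*x^3/3 + 5*x^2/2 + 6*x at the endpoints):
  F(1) − F(−1) = 19/3 − (-7/3) = 26/3.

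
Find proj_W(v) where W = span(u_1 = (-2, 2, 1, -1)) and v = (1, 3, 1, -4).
proj_W(v) = (-9/5, 9/5, 9/10, -9/10)

Set up U = [u_1 | ... | u_1] ∈ R^(4×1). The projector onto W = col(U) is P = U (U^T U)^(-1) U^T.
Compute U^T U =
  [10],
and U^T v = (9).
Solve U^T U · c = U^T v for the coefficients: c = (9/10). The projection is proj_W(v) = U c.
Check: (v - proj_W(v)) · u_1 = 0  (should be 0).
Result: proj_W(v) = (-9/5, 9/5, 9/10, -9/10).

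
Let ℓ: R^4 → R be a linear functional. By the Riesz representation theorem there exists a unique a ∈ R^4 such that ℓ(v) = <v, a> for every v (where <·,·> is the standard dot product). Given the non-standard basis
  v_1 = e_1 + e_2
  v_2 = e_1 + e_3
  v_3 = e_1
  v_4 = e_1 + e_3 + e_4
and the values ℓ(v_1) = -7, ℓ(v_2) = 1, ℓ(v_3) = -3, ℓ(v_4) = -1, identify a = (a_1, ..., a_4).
a = (-3, -4, 4, -2)

Write a = (a_1, ..., a_4) in the standard basis. For each basis vector v_i, ℓ(v_i) = <v_i, a> is a linear equation in the a_j's. Collect the n equations into a matrix system V a = ℓ, where row i of V is v_i (expressed in the standard basis). Since V is invertible (lower-triangular with 1s on the diagonal, up to permutation), solve by back-substitution:
  V =
[[1, 1, 0, 0],
 [1, 0, 1, 0],
 [1, 0, 0, 0],
 [1, 0, 1, 1]]
  V a = (-7, 1, -3, -1)
Solving gives a = (-3, -4, 4, -2).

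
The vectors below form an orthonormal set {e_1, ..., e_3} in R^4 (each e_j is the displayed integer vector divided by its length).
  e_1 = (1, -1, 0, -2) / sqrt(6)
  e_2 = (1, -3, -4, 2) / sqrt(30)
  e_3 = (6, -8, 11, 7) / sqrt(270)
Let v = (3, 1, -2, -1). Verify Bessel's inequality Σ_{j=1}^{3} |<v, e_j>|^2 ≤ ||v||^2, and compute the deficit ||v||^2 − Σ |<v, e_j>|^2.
Σ |<v, e_j>|^2 = 281/54; ||v||^2 = 15; deficit = 529/54

Write each e_j = u_j / sqrt(<u_j, u_j>) where u_j is the displayed integer vector. Then <v, e_j> = <v, u_j> / sqrt(<u_j, u_j>), so |<v, e_j>|^2 = <v, u_j>^2 / <u_j, u_j>.
Coefficients: <v, e_1> = 4/sqrt(6), <v, e_2> = 6/sqrt(30), <v, e_3> = -19/sqrt(270).
Square and sum: Σ |<v, e_j>|^2 = 281/54.
Compute ||v||^2 = v·v = 15.
Deficit = 15 − 281/54 = 529/54 ≥ 0, confirming Bessel's inequality. (The deficit equals ||v − Σ <v,e_j> e_j||^2, the squared distance from v to span{e_j}.)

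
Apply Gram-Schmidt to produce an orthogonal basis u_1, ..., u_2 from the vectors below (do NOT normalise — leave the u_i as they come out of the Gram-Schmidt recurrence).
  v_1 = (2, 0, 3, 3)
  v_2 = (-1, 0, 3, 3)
Orthogonal basis:
  u_1 = (2, 0, 3, 3)
  u_2 = (-27/11, 0, 9/11, 9/11)

Apply the Gram-Schmidt recurrence
  u_1 = v_1
  u_i = v_i − Σ_{j<i} ((v_i · u_j) / (u_j · u_j)) · u_j.

Step by step this gives:
  u_1 = (2, 0, 3, 3)
  u_2 = (-27/11, 0, 9/11, 9/11)

Orthogonality check:
  u_2 · u_1 = 0 (should be 0)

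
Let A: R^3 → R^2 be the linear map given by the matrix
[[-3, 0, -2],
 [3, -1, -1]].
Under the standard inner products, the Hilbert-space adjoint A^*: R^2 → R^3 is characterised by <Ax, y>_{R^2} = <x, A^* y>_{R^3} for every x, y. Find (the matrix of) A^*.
A^* = A^T =
[[-3, 3],
 [0, -1],
 [-2, -1]]

For real matrices with standard dot products, the defining identity <Ax, y> = <x, A^* y> gives (Ax)^T y = x^T (A^*) y, i.e. x^T A^T y = x^T (A^*) y. Since this holds for all x, y, we must have A^* = A^T. Therefore
A^* =
[[-3, 3],
 [0, -1],
 [-2, -1]].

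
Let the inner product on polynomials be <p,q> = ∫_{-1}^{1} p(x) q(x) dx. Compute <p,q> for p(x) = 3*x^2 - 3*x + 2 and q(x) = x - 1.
<p,q> = -8

Expand the product: p(x)·q(x) = 3*x^3 - 6*x^2 + 5*x - 2.
∫_{-1}^{1} of each monomial x^k gives [2/(k+1) if k even, 0 if k odd]. Integrating term-by-term (or equivalently evaluating the antiderivative F(x) = 3*x^4/4 - 2*x^3 + 5*x^2/2 - 2*x at the endpoints):
  F(1) − F(−1) = -3/4 − (29/4) = -8.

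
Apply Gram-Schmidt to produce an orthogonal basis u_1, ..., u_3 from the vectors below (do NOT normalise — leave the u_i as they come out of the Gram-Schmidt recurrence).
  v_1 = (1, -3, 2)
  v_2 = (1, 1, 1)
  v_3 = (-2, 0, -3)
Orthogonal basis:
  u_1 = (1, -3, 2)
  u_2 = (1, 1, 1)
  u_3 = (5/21, -1/21, -4/21)

Apply the Gram-Schmidt recurrence
  u_1 = v_1
  u_i = v_i − Σ_{j<i} ((v_i · u_j) / (u_j · u_j)) · u_j.

Step by step this gives:
  u_1 = (1, -3, 2)
  u_2 = (1, 1, 1)
  u_3 = (5/21, -1/21, -4/21)

Orthogonality check:
  u_2 · u_1 = 0 (should be 0)
  u_3 · u_1 = 0 (should be 0)
  u_3 · u_2 = 0 (should be 0)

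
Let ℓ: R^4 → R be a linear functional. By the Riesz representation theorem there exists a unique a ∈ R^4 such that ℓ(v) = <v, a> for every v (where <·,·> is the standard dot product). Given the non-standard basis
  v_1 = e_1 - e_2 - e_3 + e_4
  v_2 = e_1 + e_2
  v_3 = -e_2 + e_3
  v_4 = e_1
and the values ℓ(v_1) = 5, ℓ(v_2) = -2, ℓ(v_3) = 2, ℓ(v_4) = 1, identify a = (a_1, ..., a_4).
a = (1, -3, -1, 0)

Write a = (a_1, ..., a_4) in the standard basis. For each basis vector v_i, ℓ(v_i) = <v_i, a> is a linear equation in the a_j's. Collect the n equations into a matrix system V a = ℓ, where row i of V is v_i (expressed in the standard basis). Since V is invertible (lower-triangular with 1s on the diagonal, up to permutation), solve by back-substitution:
  V =
[[1, -1, -1, 1],
 [1, 1, 0, 0],
 [0, -1, 1, 0],
 [1, 0, 0, 0]]
  V a = (5, -2, 2, 1)
Solving gives a = (1, -3, -1, 0).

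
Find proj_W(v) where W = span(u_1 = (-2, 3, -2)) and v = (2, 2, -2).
proj_W(v) = (-12/17, 18/17, -12/17)

Set up U = [u_1 | ... | u_1] ∈ R^(3×1). The projector onto W = col(U) is P = U (U^T U)^(-1) U^T.
Compute U^T U =
  [17],
and U^T v = (6).
Solve U^T U · c = U^T v for the coefficients: c = (6/17). The projection is proj_W(v) = U c.
Check: (v - proj_W(v)) · u_1 = 0  (should be 0).
Result: proj_W(v) = (-12/17, 18/17, -12/17).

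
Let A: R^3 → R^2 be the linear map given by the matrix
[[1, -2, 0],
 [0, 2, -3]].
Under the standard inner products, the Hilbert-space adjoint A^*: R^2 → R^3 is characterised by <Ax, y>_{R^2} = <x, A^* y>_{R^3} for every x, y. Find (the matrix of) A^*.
A^* = A^T =
[[1, 0],
 [-2, 2],
 [0, -3]]

For real matrices with standard dot products, the defining identity <Ax, y> = <x, A^* y> gives (Ax)^T y = x^T (A^*) y, i.e. x^T A^T y = x^T (A^*) y. Since this holds for all x, y, we must have A^* = A^T. Therefore
A^* =
[[1, 0],
 [-2, 2],
 [0, -3]].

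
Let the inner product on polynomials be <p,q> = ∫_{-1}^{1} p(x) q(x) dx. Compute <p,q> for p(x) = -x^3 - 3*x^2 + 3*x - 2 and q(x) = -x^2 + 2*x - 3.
<p,q> = 356/15

Expand the product: p(x)·q(x) = x^5 + x^4 - 6*x^3 + 17*x^2 - 13*x + 6.
∫_{-1}^{1} of each monomial x^k gives [2/(k+1) if k even, 0 if k odd]. Integrating term-by-term (or equivalently evaluating the antiderivative F(x) = x^6/6 + x^5/5 - 3*x^4/2 + 17*x^3/3 - 13*x^2/2 + 6*x at the endpoints):
  F(1) − F(−1) = 121/30 − (-197/10) = 356/15.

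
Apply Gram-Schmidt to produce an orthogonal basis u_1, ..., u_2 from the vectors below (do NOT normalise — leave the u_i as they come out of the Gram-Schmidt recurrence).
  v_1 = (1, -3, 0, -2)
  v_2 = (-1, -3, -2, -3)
Orthogonal basis:
  u_1 = (1, -3, 0, -2)
  u_2 = (-2, 0, -2, -1)

Apply the Gram-Schmidt recurrence
  u_1 = v_1
  u_i = v_i − Σ_{j<i} ((v_i · u_j) / (u_j · u_j)) · u_j.

Step by step this gives:
  u_1 = (1, -3, 0, -2)
  u_2 = (-2, 0, -2, -1)

Orthogonality check:
  u_2 · u_1 = 0 (should be 0)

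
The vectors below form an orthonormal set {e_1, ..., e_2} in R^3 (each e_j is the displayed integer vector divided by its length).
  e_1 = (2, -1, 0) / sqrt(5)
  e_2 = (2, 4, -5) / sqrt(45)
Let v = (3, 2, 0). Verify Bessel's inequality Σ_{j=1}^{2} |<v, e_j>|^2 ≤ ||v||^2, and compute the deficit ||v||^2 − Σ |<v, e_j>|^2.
Σ |<v, e_j>|^2 = 68/9; ||v||^2 = 13; deficit = 49/9

Write each e_j = u_j / sqrt(<u_j, u_j>) where u_j is the displayed integer vector. Then <v, e_j> = <v, u_j> / sqrt(<u_j, u_j>), so |<v, e_j>|^2 = <v, u_j>^2 / <u_j, u_j>.
Coefficients: <v, e_1> = 4/sqrt(5), <v, e_2> = 14/sqrt(45).
Square and sum: Σ |<v, e_j>|^2 = 68/9.
Compute ||v||^2 = v·v = 13.
Deficit = 13 − 68/9 = 49/9 ≥ 0, confirming Bessel's inequality. (The deficit equals ||v − Σ <v,e_j> e_j||^2, the squared distance from v to span{e_j}.)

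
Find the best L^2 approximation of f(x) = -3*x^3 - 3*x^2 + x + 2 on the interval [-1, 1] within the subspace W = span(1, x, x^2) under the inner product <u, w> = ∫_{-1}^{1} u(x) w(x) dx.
g(x) = -3*x^2 - 4*x/5 + 2

The best approximation g ∈ W is the orthogonal projection of f onto W. Writing g = a_0 + a_1 x + a_2 x^2, the coefficients solve the normal equations G · a = b where
  G_{ij} = <φ_i, φ_j> and b_i = <f, φ_i>, with φ_0 = 1, φ_1 = x, φ_2 = x^2.
G =
  [2, 0, 2/3]
  [0, 2/3, 0]
  [2/3, 0, 2/5],
b = (2, -8/15, 2/15).
Solving gives a_0 = 2, a_1 = -4/5, a_2 = -3, so
  g(x) = -3*x^2 - 4*x/5 + 2.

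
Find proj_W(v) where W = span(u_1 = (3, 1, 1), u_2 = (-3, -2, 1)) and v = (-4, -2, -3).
proj_W(v) = (-9/2, -1, -5/2)

Set up U = [u_1 | ... | u_2] ∈ R^(3×2). The projector onto W = col(U) is P = U (U^T U)^(-1) U^T.
Compute U^T U =
  [11, -10]
  [-10, 14],
and U^T v = (-17, 13).
Solve U^T U · c = U^T v for the coefficients: c = (-2, -1/2). The projection is proj_W(v) = U c.
Check: (v - proj_W(v)) · u_1 = 0  (should be 0).
Check: (v - proj_W(v)) · u_2 = 0  (should be 0).
Result: proj_W(v) = (-9/2, -1, -5/2).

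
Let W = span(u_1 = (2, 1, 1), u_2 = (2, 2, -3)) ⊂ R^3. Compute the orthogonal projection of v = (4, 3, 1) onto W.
proj_W(v) = (134/31, 77/31, 27/31)

Set up U = [u_1 | ... | u_2] ∈ R^(3×2). The projector onto W = col(U) is P = U (U^T U)^(-1) U^T.
Compute U^T U =
  [6, 3]
  [3, 17],
and U^T v = (12, 11).
Solve U^T U · c = U^T v for the coefficients: c = (57/31, 10/31). The projection is proj_W(v) = U c.
Check: (v - proj_W(v)) · u_1 = 0  (should be 0).
Check: (v - proj_W(v)) · u_2 = 0  (should be 0).
Result: proj_W(v) = (134/31, 77/31, 27/31).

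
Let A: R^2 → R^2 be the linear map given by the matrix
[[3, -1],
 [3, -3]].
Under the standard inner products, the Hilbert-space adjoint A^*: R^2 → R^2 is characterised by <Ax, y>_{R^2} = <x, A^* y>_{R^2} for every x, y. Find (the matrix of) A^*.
A^* = A^T =
[[3, 3],
 [-1, -3]]

For real matrices with standard dot products, the defining identity <Ax, y> = <x, A^* y> gives (Ax)^T y = x^T (A^*) y, i.e. x^T A^T y = x^T (A^*) y. Since this holds for all x, y, we must have A^* = A^T. Therefore
A^* =
[[3, 3],
 [-1, -3]].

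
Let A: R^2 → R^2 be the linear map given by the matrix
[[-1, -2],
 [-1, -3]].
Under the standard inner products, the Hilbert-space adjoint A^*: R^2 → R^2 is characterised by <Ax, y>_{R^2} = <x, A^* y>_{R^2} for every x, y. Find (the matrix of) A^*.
A^* = A^T =
[[-1, -1],
 [-2, -3]]

For real matrices with standard dot products, the defining identity <Ax, y> = <x, A^* y> gives (Ax)^T y = x^T (A^*) y, i.e. x^T A^T y = x^T (A^*) y. Since this holds for all x, y, we must have A^* = A^T. Therefore
A^* =
[[-1, -1],
 [-2, -3]].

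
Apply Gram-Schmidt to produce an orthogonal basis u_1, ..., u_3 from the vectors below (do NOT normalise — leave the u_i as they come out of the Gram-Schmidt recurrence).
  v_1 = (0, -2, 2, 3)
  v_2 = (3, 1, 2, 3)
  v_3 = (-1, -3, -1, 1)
Orthogonal basis:
  u_1 = (0, -2, 2, 3)
  u_2 = (3, 39/17, 12/17, 18/17)
  u_3 = (4/5, -4/5, -7/5, 2/5)

Apply the Gram-Schmidt recurrence
  u_1 = v_1
  u_i = v_i − Σ_{j<i} ((v_i · u_j) / (u_j · u_j)) · u_j.

Step by step this gives:
  u_1 = (0, -2, 2, 3)
  u_2 = (3, 39/17, 12/17, 18/17)
  u_3 = (4/5, -4/5, -7/5, 2/5)

Orthogonality check:
  u_2 · u_1 = 0 (should be 0)
  u_3 · u_1 = 0 (should be 0)
  u_3 · u_2 = 0 (should be 0)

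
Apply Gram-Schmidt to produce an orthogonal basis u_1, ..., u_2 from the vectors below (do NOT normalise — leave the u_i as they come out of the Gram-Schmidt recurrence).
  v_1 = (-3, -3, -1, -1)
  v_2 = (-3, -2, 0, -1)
Orthogonal basis:
  u_1 = (-3, -3, -1, -1)
  u_2 = (-3/5, 2/5, 4/5, -1/5)

Apply the Gram-Schmidt recurrence
  u_1 = v_1
  u_i = v_i − Σ_{j<i} ((v_i · u_j) / (u_j · u_j)) · u_j.

Step by step this gives:
  u_1 = (-3, -3, -1, -1)
  u_2 = (-3/5, 2/5, 4/5, -1/5)

Orthogonality check:
  u_2 · u_1 = 0 (should be 0)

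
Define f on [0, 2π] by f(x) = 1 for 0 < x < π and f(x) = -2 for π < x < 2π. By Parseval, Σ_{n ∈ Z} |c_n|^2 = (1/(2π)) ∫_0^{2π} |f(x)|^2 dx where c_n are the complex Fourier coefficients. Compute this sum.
Σ |c_n|^2 = 5/2

Parseval equates the L^2 energy of f (normalised by 1/(2π)) with the ℓ^2 sum of its Fourier coefficients: (1/(2π)) ∫_0^{2π} |f|^2 = Σ |c_n|^2.
Compute the left side: (1/(2π)) [∫_0^π 1^2 dx + ∫_π^{2π} (-2)^2 dx] = (1/(2π)) · (1π + 4π) = (1 + 4)/2 = 5/2.
So Σ_{n ∈ Z} |c_n|^2 = 5/2.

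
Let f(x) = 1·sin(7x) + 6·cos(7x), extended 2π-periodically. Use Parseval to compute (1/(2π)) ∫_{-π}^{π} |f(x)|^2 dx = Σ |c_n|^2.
Σ |c_n|^2 = 37/2

Expand |f|^2 and use orthogonality of {sin(nx), cos(mx)} on [-π, π]:
  ∫_{-π}^{π} sin(nx)^2 dx = π, ∫ cos(mx)^2 dx = π, and cross terms integrate to 0.
So ∫_{-π}^{π} f(x)^2 dx = 1^2 · π + 6^2 · π = (1 + 36)π.
Divide by 2π: (1 + 36)/2 = 37/2.
By Parseval, this equals Σ |c_n|^2.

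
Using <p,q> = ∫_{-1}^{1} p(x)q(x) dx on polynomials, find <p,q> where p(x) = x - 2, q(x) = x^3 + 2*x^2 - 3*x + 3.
<p,q> = -244/15

Expand the product: p(x)·q(x) = x^4 - 7*x^2 + 9*x - 6.
∫_{-1}^{1} of each monomial x^k gives [2/(k+1) if k even, 0 if k odd]. Integrating term-by-term (or equivalently evaluating the antiderivative F(x) = x^5/5 - 7*x^3/3 + 9*x^2/2 - 6*x at the endpoints):
  F(1) − F(−1) = -109/30 − (379/30) = -244/15.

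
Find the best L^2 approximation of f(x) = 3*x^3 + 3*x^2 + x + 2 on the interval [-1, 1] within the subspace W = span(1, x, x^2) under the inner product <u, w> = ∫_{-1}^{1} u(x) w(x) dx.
g(x) = 3*x^2 + 14*x/5 + 2

The best approximation g ∈ W is the orthogonal projection of f onto W. Writing g = a_0 + a_1 x + a_2 x^2, the coefficients solve the normal equations G · a = b where
  G_{ij} = <φ_i, φ_j> and b_i = <f, φ_i>, with φ_0 = 1, φ_1 = x, φ_2 = x^2.
G =
  [2, 0, 2/3]
  [0, 2/3, 0]
  [2/3, 0, 2/5],
b = (6, 28/15, 38/15).
Solving gives a_0 = 2, a_1 = 14/5, a_2 = 3, so
  g(x) = 3*x^2 + 14*x/5 + 2.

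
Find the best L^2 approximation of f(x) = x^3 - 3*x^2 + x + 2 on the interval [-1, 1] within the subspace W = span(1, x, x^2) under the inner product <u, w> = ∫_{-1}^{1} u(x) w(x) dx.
g(x) = -3*x^2 + 8*x/5 + 2

The best approximation g ∈ W is the orthogonal projection of f onto W. Writing g = a_0 + a_1 x + a_2 x^2, the coefficients solve the normal equations G · a = b where
  G_{ij} = <φ_i, φ_j> and b_i = <f, φ_i>, with φ_0 = 1, φ_1 = x, φ_2 = x^2.
G =
  [2, 0, 2/3]
  [0, 2/3, 0]
  [2/3, 0, 2/5],
b = (2, 16/15, 2/15).
Solving gives a_0 = 2, a_1 = 8/5, a_2 = -3, so
  g(x) = -3*x^2 + 8*x/5 + 2.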